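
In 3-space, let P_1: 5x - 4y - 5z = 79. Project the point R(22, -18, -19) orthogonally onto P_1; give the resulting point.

Foot = R − λn with λ = (n·R − d)/|n|² = (277 − 79)/66 = 3.
Foot = (22, -18, -19) − 3·(5, -4, -5) = (7, -6, -4).

(7, -6, -4)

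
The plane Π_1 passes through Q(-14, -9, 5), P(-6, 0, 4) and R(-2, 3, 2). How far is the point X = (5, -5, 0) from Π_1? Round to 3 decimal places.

QP = (8, 9, -1), QR = (12, 12, -3); a normal to Π_1 is QP × QR = (-15, 12, -12).
Using Q: Π_1 has equation -15x + 12y - 12z = 42.
n·X − d = (-15)·(5) + (12)·(-5) + (-12)·(0) − 42 = -177; |n| = √513.
Distance = |-177| / √513 = 177/√513 ≈ 7.815.

7.815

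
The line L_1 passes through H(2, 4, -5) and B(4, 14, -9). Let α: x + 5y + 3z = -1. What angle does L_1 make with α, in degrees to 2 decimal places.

A direction vector for L_1 is B − H = (2, 10, -4).
sin θ = |n·v| / (|n||v|) = |40| / (√35 · √120) = 0.61721.
θ ≈ 38.11°.

38.11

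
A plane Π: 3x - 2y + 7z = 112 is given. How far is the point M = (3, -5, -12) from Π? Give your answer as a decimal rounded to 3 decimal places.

n·M − d = (3)·(3) + (-2)·(-5) + (7)·(-12) − 112 = -177; |n| = √62.
Distance = |-177| / √62 = 177/√62 ≈ 22.479.

22.479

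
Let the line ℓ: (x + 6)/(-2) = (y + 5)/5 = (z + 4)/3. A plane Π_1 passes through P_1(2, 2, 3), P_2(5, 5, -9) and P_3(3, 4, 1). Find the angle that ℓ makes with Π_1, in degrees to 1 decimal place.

28.8

ℓ has direction (-2, 5, 3) through (-6, -5, -4).
P_1P_2 = (3, 3, -12), P_1P_3 = (1, 2, -2); a normal to Π_1 is P_1P_2 × P_1P_3 = (18, -6, 3).
Using P_1: Π_1 has equation 18x - 6y + 3z = 33.
sin θ = |n·v| / (|n||v|) = |-57| / (√369 · √38) = 0.48136.
θ ≈ 28.8°.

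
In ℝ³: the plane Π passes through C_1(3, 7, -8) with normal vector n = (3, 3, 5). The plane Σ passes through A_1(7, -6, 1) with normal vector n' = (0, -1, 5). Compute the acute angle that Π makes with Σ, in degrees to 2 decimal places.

Π: n·r = n·C_1 gives 3x + 3y + 5z = -10.
Σ: n'·r = n'·A_1 gives -y + 5z = 11.
cos θ = |n₁·n₂| / (|n₁||n₂|) = |22| / (√43 · √26).
θ = arccos(0.65796) ≈ 48.86°.

48.86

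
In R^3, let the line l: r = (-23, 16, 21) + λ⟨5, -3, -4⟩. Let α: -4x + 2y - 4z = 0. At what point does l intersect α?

Substitute r = (-23, 16, 21) + t(5, -3, -4) into the plane: 40 + (-10)t = 0, so t = 4.
Intersection: (-23, 16, 21) + 4·(5, -3, -4) = (-3, 4, 5).

(-3, 4, 5)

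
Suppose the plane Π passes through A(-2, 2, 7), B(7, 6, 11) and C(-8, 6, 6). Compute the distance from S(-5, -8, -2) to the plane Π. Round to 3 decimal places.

AB = (9, 4, 4), AC = (-6, 4, -1); a normal to Π is AB × AC = (-20, -15, 60).
Using A: Π has equation -20x - 15y + 60z = 430.
n·S − d = (-20)·(-5) + (-15)·(-8) + (60)·(-2) − 430 = -330; |n| = √4225.
Distance = |-330| / √4225 = 330/√4225 ≈ 5.077.

5.077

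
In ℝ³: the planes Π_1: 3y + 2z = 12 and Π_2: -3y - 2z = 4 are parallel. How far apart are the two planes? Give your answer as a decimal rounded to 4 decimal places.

Rescale Π_2 by 1/(-1): 3y + 2z = -4. Then distance = |12 − (-4)| / √13 ≈ 4.4376.

4.4376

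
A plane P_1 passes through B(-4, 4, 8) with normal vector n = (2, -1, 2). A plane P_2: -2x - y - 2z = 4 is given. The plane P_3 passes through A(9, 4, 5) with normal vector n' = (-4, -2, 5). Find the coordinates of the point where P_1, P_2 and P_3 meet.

P_1: n·r = n·B gives 2x - y + 2z = 4.
P_3: n'·r = n'·A gives -4x - 2y + 5z = -19.
Solving the 3×3 linear system 2x - y + 2z = 4, -2x - y - 2z = 4, -4x - 2y + 5z = -19 (e.g. by elimination or Cramer's rule, determinant = -36) gives (3, -4, -3).

(3, -4, -3)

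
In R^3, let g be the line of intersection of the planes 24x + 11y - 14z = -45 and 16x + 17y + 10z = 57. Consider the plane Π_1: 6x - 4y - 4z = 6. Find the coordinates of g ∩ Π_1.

Direction of g: (24, 11, -14) × (16, 17, 10) = (348, -464, 232).
A point on g: solving the two plane equations with x = 12 gives (12, -15, 12).
Substitute r = (12, -15, 12) + t(348, -464, 232) into the plane: 84 + 3016t = 6, so t = -3/116.
Intersection: (12, -15, 12) + (-3/116)·(348, -464, 232) = (3, -3, 6).

(3, -3, 6)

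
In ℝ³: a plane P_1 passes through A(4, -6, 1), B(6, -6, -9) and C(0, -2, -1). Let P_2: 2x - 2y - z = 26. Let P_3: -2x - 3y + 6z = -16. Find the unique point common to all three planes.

(5, -6, -4)

AB = (2, 0, -10), AC = (-4, 4, -2); a normal to P_1 is AB × AC = (40, 44, 8).
Using A: P_1 has equation 40x + 44y + 8z = -96.
Solving the 3×3 linear system 40x + 44y + 8z = -96, 2x - 2y - z = 26, -2x - 3y + 6z = -16 (e.g. by elimination or Cramer's rule, determinant = -1120) gives (5, -6, -4).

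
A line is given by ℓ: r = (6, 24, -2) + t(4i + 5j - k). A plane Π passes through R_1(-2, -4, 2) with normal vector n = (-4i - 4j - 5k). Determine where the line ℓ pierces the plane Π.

(-10, 4, 2)

Π: n·r = n·R_1 gives -4x - 4y - 5z = 14.
Substitute r = (6, 24, -2) + t(4, 5, -1) into the plane: -110 + (-31)t = 14, so t = -4.
Intersection: (6, 24, -2) + (-4)·(4, 5, -1) = (-10, 4, 2).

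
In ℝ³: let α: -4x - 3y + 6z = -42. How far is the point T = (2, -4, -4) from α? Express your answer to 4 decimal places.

n·T − d = (-4)·(2) + (-3)·(-4) + (6)·(-4) − (-42) = 22; |n| = √61.
Distance = |22| / √61 = 22/√61 ≈ 2.8168.

2.8168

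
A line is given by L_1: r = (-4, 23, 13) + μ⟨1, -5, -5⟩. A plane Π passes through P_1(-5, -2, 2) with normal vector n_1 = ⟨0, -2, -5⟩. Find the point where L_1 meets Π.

(-1, 8, -2)

Π: n_1·r = n_1·P_1 gives -2y - 5z = -6.
Substitute r = (-4, 23, 13) + t(1, -5, -5) into the plane: -111 + 35t = -6, so t = 3.
Intersection: (-4, 23, 13) + 3·(1, -5, -5) = (-1, 8, -2).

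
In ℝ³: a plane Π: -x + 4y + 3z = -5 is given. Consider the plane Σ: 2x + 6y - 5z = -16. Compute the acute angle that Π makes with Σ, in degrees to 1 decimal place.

cos θ = |n₁·n₂| / (|n₁||n₂|) = |7| / (√26 · √65).
θ = arccos(0.17028) ≈ 80.2°.

80.2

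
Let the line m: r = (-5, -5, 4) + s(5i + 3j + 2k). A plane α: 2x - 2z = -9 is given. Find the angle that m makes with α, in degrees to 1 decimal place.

sin θ = |n·v| / (|n||v|) = |6| / (√8 · √38) = 0.34412.
θ ≈ 20.1°.

20.1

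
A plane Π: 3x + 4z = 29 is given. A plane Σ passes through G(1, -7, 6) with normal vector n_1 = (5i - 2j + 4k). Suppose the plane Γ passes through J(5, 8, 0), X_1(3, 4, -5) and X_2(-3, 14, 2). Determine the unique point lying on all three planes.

Σ: n_1·r = n_1·G gives 5x - 2y + 4z = 43.
JX_1 = (-2, -4, -5), JX_2 = (-8, 6, 2); a normal to Γ is JX_1 × JX_2 = (22, 44, -44).
Using J: Γ has equation 22x + 44y - 44z = 462.
Solving the 3×3 linear system 3x + 4z = 29, 5x - 2y + 4z = 43, 22x + 44y - 44z = 462 (e.g. by elimination or Cramer's rule, determinant = 792) gives (11, 4, -1).

(11, 4, -1)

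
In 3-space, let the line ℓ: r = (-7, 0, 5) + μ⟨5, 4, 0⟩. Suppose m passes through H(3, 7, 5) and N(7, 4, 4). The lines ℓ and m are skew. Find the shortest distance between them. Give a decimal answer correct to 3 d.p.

A direction vector for m is N − H = (4, -3, -1).
Common perpendicular direction n = (5, 4, 0) × (4, -3, -1) = (-4, 5, -31).
With w = (3, 7, 5) − (-7, 0, 5) = (10, 7, 0), w · n = -5.
Distance = |w · n| / |n| = |-5| / √1002 ≈ 0.158.

0.158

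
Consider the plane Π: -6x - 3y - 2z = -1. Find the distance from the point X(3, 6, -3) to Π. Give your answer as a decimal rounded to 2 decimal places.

n·X − d = (-6)·(3) + (-3)·(6) + (-2)·(-3) − (-1) = -29; |n| = √49.
Distance = |-29| / √49 = 29/√49 ≈ 4.14.

4.14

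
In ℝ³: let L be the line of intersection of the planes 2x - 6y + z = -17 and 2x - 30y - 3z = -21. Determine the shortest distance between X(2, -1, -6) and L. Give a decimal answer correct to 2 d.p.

Direction of L: (2, -6, 1) × (2, -30, -3) = (48, 8, -48).
A point on L: solving the two plane equations with x = -3 gives (-3, 1, -5).
Taking (-3, 1, -5) on L with direction v = (48, 8, -48): w = X − (-3, 1, -5) = (5, -2, -1), and w × v = (104, 192, 136).
Distance = |w × v| / |v| = √66176 / √4672 ≈ 3.76.

3.76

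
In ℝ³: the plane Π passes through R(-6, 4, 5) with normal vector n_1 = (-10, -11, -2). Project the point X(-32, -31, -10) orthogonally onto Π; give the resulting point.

Π: n_1·r = n_1·R gives -10x - 11y - 2z = 6.
Foot = X − λn with λ = (n·X − d)/|n|² = (681 − 6)/225 = 3.
Foot = (-32, -31, -10) − 3·(-10, -11, -2) = (-2, 2, -4).

(-2, 2, -4)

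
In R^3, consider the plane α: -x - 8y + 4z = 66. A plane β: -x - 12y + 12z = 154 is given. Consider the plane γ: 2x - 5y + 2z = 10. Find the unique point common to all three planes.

Solving the 3×3 linear system -x - 8y + 4z = 66, -x - 12y + 12z = 154, 2x - 5y + 2z = 10 (e.g. by elimination or Cramer's rule, determinant = -128) gives (-10, -2, 10).

(-10, -2, 10)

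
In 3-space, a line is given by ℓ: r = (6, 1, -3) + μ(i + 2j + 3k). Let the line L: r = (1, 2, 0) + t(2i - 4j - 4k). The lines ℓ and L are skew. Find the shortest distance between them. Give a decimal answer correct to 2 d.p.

Common perpendicular direction n = (1, 2, 3) × (2, -4, -4) = (4, 10, -8).
With w = (1, 2, 0) − (6, 1, -3) = (-5, 1, 3), w · n = -34.
Distance = |w · n| / |n| = |-34| / √180 ≈ 2.53.

2.53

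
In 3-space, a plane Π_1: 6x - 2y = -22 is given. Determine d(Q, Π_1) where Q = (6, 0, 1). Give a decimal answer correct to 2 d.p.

9.17

n·Q − d = (6)·(6) + (-2)·(0) + (0)·(1) − (-22) = 58; |n| = √40.
Distance = |58| / √40 = 58/√40 ≈ 9.17.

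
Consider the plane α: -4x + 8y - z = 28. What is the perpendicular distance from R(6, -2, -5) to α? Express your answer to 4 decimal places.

n·R − d = (-4)·(6) + (8)·(-2) + (-1)·(-5) − 28 = -63; |n| = √81.
Distance = |-63| / √81 = 63/√81 ≈ 7.0000.

7.0000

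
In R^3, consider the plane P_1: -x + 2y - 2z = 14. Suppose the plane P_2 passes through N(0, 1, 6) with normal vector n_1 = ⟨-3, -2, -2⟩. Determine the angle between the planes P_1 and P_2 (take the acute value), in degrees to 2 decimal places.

P_2: n_1·r = n_1·N gives -3x - 2y - 2z = -14.
cos θ = |n₁·n₂| / (|n₁||n₂|) = |3| / (√9 · √17).
θ = arccos(0.24254) ≈ 75.96°.

75.96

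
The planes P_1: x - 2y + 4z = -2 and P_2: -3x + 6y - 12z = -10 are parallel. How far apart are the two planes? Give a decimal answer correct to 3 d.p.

Rescale P_2 by 1/(-3): x - 2y + 4z = 10/3. Then distance = |-2 − (10/3)| / √21 ≈ 1.164.

1.164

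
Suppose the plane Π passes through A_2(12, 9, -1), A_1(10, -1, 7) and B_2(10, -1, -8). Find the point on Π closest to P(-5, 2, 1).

A_2A_1 = (-2, -10, 8), A_2B_2 = (-2, -10, -7); a normal to Π is A_2A_1 × A_2B_2 = (150, -30, 0).
Using A_2: Π has equation 150x - 30y = 1530.
Foot = P − λn with λ = (n·P − d)/|n|² = (-810 − 1530)/23400 = -1/10.
Foot = (-5, 2, 1) − (-1/10)·(150, -30, 0) = (10, -1, 1).

(10, -1, 1)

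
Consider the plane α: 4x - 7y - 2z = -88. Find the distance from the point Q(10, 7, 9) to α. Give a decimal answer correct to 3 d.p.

n·Q − d = (4)·(10) + (-7)·(7) + (-2)·(9) − (-88) = 61; |n| = √69.
Distance = |61| / √69 = 61/√69 ≈ 7.344.

7.344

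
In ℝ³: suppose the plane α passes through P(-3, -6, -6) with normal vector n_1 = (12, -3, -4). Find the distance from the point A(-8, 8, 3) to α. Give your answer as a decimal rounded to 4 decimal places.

10.6154

α: n_1·r = n_1·P gives 12x - 3y - 4z = 6.
n·A − d = (12)·(-8) + (-3)·(8) + (-4)·(3) − 6 = -138; |n| = √169.
Distance = |-138| / √169 = 138/√169 ≈ 10.6154.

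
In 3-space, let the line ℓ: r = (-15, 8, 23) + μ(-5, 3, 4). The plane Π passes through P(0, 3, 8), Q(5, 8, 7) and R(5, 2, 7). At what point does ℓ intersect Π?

PQ = (5, 5, -1), PR = (5, -1, -1); a normal to Π is PQ × PR = (-6, 0, -30).
Using P: Π has equation -6x - 30z = -240.
Substitute r = (-15, 8, 23) + t(-5, 3, 4) into the plane: -600 + (-90)t = -240, so t = -4.
Intersection: (-15, 8, 23) + (-4)·(-5, 3, 4) = (5, -4, 7).

(5, -4, 7)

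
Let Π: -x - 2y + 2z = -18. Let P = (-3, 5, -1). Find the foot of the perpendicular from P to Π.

Foot = P − λn with λ = (n·P − d)/|n|² = (-9 − (-18))/9 = 1.
Foot = (-3, 5, -1) − 1·(-1, -2, 2) = (-2, 7, -3).

(-2, 7, -3)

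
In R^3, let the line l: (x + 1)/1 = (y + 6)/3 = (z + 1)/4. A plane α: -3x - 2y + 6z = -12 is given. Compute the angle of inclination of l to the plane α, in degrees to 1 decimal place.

24.9

l has direction (1, 3, 4) through (-1, -6, -1).
sin θ = |n·v| / (|n||v|) = |15| / (√49 · √26) = 0.42025.
θ ≈ 24.9°.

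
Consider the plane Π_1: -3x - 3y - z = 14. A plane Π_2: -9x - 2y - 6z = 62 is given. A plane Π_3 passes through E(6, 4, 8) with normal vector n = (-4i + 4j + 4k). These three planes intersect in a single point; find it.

Π_3: n·r = n·E gives -4x + 4y + 4z = 24.
Solving the 3×3 linear system -3x - 3y - z = 14, -9x - 2y - 6z = 62, -4x + 4y + 4z = 24 (e.g. by elimination or Cramer's rule, determinant = -184) gives (-6, 2, -2).

(-6, 2, -2)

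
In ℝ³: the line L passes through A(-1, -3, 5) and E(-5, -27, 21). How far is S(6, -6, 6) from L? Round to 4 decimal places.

7.3996

A direction vector for L is E − A = (-4, -24, 16).
Taking (-1, -3, 5) on L with direction v = (-4, -24, 16): w = S − (-1, -3, 5) = (7, -3, 1), and w × v = (-24, -116, -180).
Distance = |w × v| / |v| = √46432 / √848 ≈ 7.3996.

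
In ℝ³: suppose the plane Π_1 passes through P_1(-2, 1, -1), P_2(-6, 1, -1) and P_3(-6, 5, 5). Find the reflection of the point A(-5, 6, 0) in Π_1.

(-5, 0, 4)

P_1P_2 = (-4, 0, 0), P_1P_3 = (-4, 4, 6); a normal to Π_1 is P_1P_2 × P_1P_3 = (0, 24, -16).
Using P_1: Π_1 has equation 24y - 16z = 40.
λ = (n·A − d)/|n|² = (144 − 40)/832 = 1/8.
Reflection = A − 2λn = (-5, 6, 0) − (1/4)·(0, 24, -16) = (-5, 0, 4).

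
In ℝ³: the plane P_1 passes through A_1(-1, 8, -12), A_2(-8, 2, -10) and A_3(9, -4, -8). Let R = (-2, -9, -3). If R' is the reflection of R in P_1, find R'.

A_1A_2 = (-7, -6, 2), A_1A_3 = (10, -12, 4); a normal to P_1 is A_1A_2 × A_1A_3 = (0, 48, 144).
Using A_1: P_1 has equation 48y + 144z = -1344.
λ = (n·R − d)/|n|² = (-864 − (-1344))/23040 = 1/48.
Reflection = R − 2λn = (-2, -9, -3) − (1/24)·(0, 48, 144) = (-2, -11, -9).

(-2, -11, -9)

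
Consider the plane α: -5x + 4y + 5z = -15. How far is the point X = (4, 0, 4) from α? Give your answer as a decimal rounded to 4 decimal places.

1.8464

n·X − d = (-5)·(4) + (4)·(0) + (5)·(4) − (-15) = 15; |n| = √66.
Distance = |15| / √66 = 15/√66 ≈ 1.8464.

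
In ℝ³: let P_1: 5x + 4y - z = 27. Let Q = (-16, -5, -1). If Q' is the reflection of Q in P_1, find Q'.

λ = (n·Q − d)/|n|² = (-99 − 27)/42 = -3.
Reflection = Q − 2λn = (-16, -5, -1) − (-6)·(5, 4, -1) = (14, 19, -7).

(14, 19, -7)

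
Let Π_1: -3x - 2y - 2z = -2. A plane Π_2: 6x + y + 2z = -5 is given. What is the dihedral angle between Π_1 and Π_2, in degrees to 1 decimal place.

cos θ = |n₁·n₂| / (|n₁||n₂|) = |-24| / (√17 · √41).
θ = arccos(0.90906) ≈ 24.6°.

24.6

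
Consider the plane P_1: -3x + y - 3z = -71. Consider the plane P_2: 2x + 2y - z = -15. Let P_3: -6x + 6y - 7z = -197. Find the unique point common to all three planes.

Solving the 3×3 linear system -3x + y - 3z = -71, 2x + 2y - z = -15, -6x + 6y - 7z = -197 (e.g. by elimination or Cramer's rule, determinant = -28) gives (9, -11, 11).

(9, -11, 11)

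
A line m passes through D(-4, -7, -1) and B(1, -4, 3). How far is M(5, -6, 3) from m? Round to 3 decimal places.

A direction vector for m is B − D = (5, 3, 4).
Taking (-4, -7, -1) on m with direction v = (5, 3, 4): w = M − (-4, -7, -1) = (9, 1, 4), and w × v = (-8, -16, 22).
Distance = |w × v| / |v| = √804 / √50 ≈ 4.010.

4.010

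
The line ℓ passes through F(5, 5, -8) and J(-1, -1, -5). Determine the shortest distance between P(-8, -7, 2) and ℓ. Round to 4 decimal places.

A direction vector for ℓ is J − F = (-6, -6, 3).
Taking (5, 5, -8) on ℓ with direction v = (-6, -6, 3): w = P − (5, 5, -8) = (-13, -12, 10), and w × v = (24, -21, 6).
Distance = |w × v| / |v| = √1053 / √81 ≈ 3.6056.

3.6056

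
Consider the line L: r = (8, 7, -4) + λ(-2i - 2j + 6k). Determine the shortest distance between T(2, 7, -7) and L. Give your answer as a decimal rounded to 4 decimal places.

6.6469

Taking (8, 7, -4) on L with direction v = (-2, -2, 6): w = T − (8, 7, -4) = (-6, 0, -3), and w × v = (-6, 42, 12).
Distance = |w × v| / |v| = √1944 / √44 ≈ 6.6469.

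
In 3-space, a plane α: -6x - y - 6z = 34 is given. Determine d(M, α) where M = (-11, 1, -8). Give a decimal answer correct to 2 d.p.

9.25

n·M − d = (-6)·(-11) + (-1)·(1) + (-6)·(-8) − 34 = 79; |n| = √73.
Distance = |79| / √73 = 79/√73 ≈ 9.25.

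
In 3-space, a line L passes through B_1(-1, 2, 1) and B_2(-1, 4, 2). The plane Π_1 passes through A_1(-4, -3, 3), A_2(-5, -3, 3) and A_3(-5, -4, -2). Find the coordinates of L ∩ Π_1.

(-1, -4, -2)

A direction vector for L is B_2 − B_1 = (0, 2, 1).
A_1A_2 = (-1, 0, 0), A_1A_3 = (-1, -1, -5); a normal to Π_1 is A_1A_2 × A_1A_3 = (0, -5, 1).
Using A_1: Π_1 has equation -5y + z = 18.
Substitute r = (-1, 2, 1) + t(0, 2, 1) into the plane: -9 + (-9)t = 18, so t = -3.
Intersection: (-1, 2, 1) + (-3)·(0, 2, 1) = (-1, -4, -2).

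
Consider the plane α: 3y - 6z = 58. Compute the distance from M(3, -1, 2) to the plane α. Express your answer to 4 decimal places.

n·M − d = (0)·(3) + (3)·(-1) + (-6)·(2) − 58 = -73; |n| = √45.
Distance = |-73| / √45 = 73/√45 ≈ 10.8822.

10.8822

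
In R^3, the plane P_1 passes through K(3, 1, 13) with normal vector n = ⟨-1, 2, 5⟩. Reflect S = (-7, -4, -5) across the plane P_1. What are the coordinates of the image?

(-13, 8, 25)

P_1: n·r = n·K gives -x + 2y + 5z = 64.
λ = (n·S − d)/|n|² = (-26 − 64)/30 = -3.
Reflection = S − 2λn = (-7, -4, -5) − (-6)·(-1, 2, 5) = (-13, 8, 25).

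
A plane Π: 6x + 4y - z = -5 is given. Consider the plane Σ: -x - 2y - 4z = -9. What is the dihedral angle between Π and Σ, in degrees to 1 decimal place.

72.6

cos θ = |n₁·n₂| / (|n₁||n₂|) = |-10| / (√53 · √21).
θ = arccos(0.29975) ≈ 72.6°.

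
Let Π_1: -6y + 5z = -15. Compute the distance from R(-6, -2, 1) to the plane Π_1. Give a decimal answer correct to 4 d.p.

4.0972

n·R − d = (0)·(-6) + (-6)·(-2) + (5)·(1) − (-15) = 32; |n| = √61.
Distance = |32| / √61 = 32/√61 ≈ 4.0972.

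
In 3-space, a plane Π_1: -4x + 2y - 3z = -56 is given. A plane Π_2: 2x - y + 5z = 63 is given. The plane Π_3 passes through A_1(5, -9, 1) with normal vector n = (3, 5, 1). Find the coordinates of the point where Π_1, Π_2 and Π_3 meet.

(2, -9, 10)

Π_3: n·r = n·A_1 gives 3x + 5y + z = -29.
Solving the 3×3 linear system -4x + 2y - 3z = -56, 2x - y + 5z = 63, 3x + 5y + z = -29 (e.g. by elimination or Cramer's rule, determinant = 91) gives (2, -9, 10).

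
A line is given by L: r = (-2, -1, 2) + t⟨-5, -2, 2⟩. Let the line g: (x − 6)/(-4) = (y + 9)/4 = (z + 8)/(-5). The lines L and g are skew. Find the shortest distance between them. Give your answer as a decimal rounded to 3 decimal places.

12.926

g has direction (-4, 4, -5) through (6, -9, -8).
Common perpendicular direction n = (-5, -2, 2) × (-4, 4, -5) = (2, -33, -28).
With w = (6, -9, -8) − (-2, -1, 2) = (8, -8, -10), w · n = 560.
Distance = |w · n| / |n| = |560| / √1877 ≈ 12.926.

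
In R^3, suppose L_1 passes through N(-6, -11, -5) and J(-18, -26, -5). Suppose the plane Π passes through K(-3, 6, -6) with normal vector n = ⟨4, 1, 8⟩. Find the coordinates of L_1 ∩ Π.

A direction vector for L_1 is J − N = (-12, -15, 0).
Π: n·r = n·K gives 4x + y + 8z = -54.
Substitute r = (-6, -11, -5) + t(-12, -15, 0) into the plane: -75 + (-63)t = -54, so t = -1/3.
Intersection: (-6, -11, -5) + (-1/3)·(-12, -15, 0) = (-2, -6, -5).

(-2, -6, -5)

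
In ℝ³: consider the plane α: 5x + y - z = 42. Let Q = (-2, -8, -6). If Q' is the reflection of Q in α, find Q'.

(18, -4, -10)

λ = (n·Q − d)/|n|² = (-12 − 42)/27 = -2.
Reflection = Q − 2λn = (-2, -8, -6) − (-4)·(5, 1, -1) = (18, -4, -10).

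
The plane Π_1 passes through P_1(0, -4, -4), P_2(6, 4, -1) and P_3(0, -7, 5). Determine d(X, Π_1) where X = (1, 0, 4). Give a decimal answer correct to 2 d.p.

2.82

P_1P_2 = (6, 8, 3), P_1P_3 = (0, -3, 9); a normal to Π_1 is P_1P_2 × P_1P_3 = (81, -54, -18).
Using P_1: Π_1 has equation 81x - 54y - 18z = 288.
n·X − d = (81)·(1) + (-54)·(0) + (-18)·(4) − 288 = -279; |n| = √9801.
Distance = |-279| / √9801 = 279/√9801 ≈ 2.82.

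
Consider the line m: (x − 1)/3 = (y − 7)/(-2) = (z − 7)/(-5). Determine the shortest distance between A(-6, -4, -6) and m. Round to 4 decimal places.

m has direction (3, -2, -5) through (1, 7, 7).
Taking (1, 7, 7) on m with direction v = (3, -2, -5): w = A − (1, 7, 7) = (-7, -11, -13), and w × v = (29, -74, 47).
Distance = |w × v| / |v| = √8526 / √38 ≈ 14.9789.

14.9789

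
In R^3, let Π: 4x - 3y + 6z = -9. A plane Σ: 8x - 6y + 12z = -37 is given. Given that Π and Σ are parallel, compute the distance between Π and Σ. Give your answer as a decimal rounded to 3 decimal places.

1.216

Rescale Σ by 1/2: 4x - 3y + 6z = -37/2. Then distance = |-9 − (-37/2)| / √61 ≈ 1.216.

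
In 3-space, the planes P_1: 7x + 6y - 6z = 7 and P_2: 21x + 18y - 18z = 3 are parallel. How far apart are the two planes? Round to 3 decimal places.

0.545

Rescale P_2 by 1/3: 7x + 6y - 6z = 1. Then distance = |7 − 1| / √121 ≈ 0.545.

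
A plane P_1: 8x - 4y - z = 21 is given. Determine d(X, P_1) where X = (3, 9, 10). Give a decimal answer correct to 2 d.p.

n·X − d = (8)·(3) + (-4)·(9) + (-1)·(10) − 21 = -43; |n| = √81.
Distance = |-43| / √81 = 43/√81 ≈ 4.78.

4.78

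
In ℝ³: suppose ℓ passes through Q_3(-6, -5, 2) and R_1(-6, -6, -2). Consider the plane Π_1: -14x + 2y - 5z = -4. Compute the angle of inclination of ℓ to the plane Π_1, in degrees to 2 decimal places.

A direction vector for ℓ is R_1 − Q_3 = (0, -1, -4).
sin θ = |n·v| / (|n||v|) = |18| / (√225 · √17) = 0.29104.
θ ≈ 16.92°.

16.92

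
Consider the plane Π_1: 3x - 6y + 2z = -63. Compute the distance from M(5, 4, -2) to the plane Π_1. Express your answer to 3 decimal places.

7.143

n·M − d = (3)·(5) + (-6)·(4) + (2)·(-2) − (-63) = 50; |n| = √49.
Distance = |50| / √49 = 50/√49 ≈ 7.143.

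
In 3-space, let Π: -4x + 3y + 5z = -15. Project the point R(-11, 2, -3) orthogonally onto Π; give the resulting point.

(-7, -1, -8)

Foot = R − λn with λ = (n·R − d)/|n|² = (35 − (-15))/50 = 1.
Foot = (-11, 2, -3) − 1·(-4, 3, 5) = (-7, -1, -8).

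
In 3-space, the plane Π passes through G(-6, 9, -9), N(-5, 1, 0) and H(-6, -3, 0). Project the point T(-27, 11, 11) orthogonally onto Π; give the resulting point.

(-3, 5, 3)

GN = (1, -8, 9), GH = (0, -12, 9); a normal to Π is GN × GH = (36, -9, -12).
Using G: Π has equation 36x - 9y - 12z = -189.
Foot = T − λn with λ = (n·T − d)/|n|² = (-1203 − (-189))/1521 = -2/3.
Foot = (-27, 11, 11) − (-2/3)·(36, -9, -12) = (-3, 5, 3).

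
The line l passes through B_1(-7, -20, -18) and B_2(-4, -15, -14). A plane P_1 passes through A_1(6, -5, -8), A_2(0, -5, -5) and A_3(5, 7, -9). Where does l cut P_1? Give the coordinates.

(2, -5, -6)

A direction vector for l is B_2 − B_1 = (3, 5, 4).
A_1A_2 = (-6, 0, 3), A_1A_3 = (-1, 12, -1); a normal to P_1 is A_1A_2 × A_1A_3 = (-36, -9, -72).
Using A_1: P_1 has equation -36x - 9y - 72z = 405.
Substitute r = (-7, -20, -18) + t(3, 5, 4) into the plane: 1728 + (-441)t = 405, so t = 3.
Intersection: (-7, -20, -18) + 3·(3, 5, 4) = (2, -5, -6).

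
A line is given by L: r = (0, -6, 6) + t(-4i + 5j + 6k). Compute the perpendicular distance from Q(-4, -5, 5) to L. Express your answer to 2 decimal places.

3.88

Taking (0, -6, 6) on L with direction v = (-4, 5, 6): w = Q − (0, -6, 6) = (-4, 1, -1), and w × v = (11, 28, -16).
Distance = |w × v| / |v| = √1161 / √77 ≈ 3.88.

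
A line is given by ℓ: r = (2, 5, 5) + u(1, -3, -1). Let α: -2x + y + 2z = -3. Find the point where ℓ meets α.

(4, -1, 3)

Substitute r = (2, 5, 5) + t(1, -3, -1) into the plane: 11 + (-7)t = -3, so t = 2.
Intersection: (2, 5, 5) + 2·(1, -3, -1) = (4, -1, 3).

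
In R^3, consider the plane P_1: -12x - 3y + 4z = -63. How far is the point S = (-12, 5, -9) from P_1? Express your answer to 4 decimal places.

n·S − d = (-12)·(-12) + (-3)·(5) + (4)·(-9) − (-63) = 156; |n| = √169.
Distance = |156| / √169 = 156/√169 ≈ 12.0000.

12.0000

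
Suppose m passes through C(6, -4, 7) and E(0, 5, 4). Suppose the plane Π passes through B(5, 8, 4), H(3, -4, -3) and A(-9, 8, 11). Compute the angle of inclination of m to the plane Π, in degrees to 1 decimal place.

55.2

A direction vector for m is E − C = (-6, 9, -3).
BH = (-2, -12, -7), BA = (-14, 0, 7); a normal to Π is BH × BA = (-84, 112, -168).
Using B: Π has equation -84x + 112y - 168z = -196.
sin θ = |n·v| / (|n||v|) = |2016| / (√47824 · √126) = 0.82126.
θ ≈ 55.2°.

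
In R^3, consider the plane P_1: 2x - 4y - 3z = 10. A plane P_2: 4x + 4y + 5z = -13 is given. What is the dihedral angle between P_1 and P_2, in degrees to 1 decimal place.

cos θ = |n₁·n₂| / (|n₁||n₂|) = |-23| / (√29 · √57).
θ = arccos(0.56571) ≈ 55.5°.

55.5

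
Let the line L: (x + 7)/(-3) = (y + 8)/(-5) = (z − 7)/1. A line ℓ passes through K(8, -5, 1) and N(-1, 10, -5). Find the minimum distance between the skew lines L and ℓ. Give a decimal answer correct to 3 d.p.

L has direction (-3, -5, 1) through (-7, -8, 7).
A direction vector for ℓ is N − K = (-9, 15, -6).
Common perpendicular direction n = (-3, -5, 1) × (-9, 15, -6) = (15, -27, -90).
With w = (8, -5, 1) − (-7, -8, 7) = (15, 3, -6), w · n = 684.
Distance = |w · n| / |n| = |684| / √9054 ≈ 7.188.

7.188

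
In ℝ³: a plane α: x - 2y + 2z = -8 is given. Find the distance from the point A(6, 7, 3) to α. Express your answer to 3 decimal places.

2.000

n·A − d = (1)·(6) + (-2)·(7) + (2)·(3) − (-8) = 6; |n| = √9.
Distance = |6| / √9 = 6/√9 ≈ 2.000.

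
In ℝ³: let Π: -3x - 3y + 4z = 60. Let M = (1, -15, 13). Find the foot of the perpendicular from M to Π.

(4, -12, 9)

Foot = M − λn with λ = (n·M − d)/|n|² = (94 − 60)/34 = 1.
Foot = (1, -15, 13) − 1·(-3, -3, 4) = (4, -12, 9).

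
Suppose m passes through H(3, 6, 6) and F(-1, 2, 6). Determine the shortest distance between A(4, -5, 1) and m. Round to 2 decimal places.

9.85

A direction vector for m is F − H = (-4, -4, 0).
Taking (3, 6, 6) on m with direction v = (-4, -4, 0): w = A − (3, 6, 6) = (1, -11, -5), and w × v = (-20, 20, -48).
Distance = |w × v| / |v| = √3104 / √32 ≈ 9.85.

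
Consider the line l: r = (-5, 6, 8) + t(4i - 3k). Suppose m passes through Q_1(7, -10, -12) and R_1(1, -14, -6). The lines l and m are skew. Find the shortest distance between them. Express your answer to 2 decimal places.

13.03

A direction vector for m is R_1 − Q_1 = (-6, -4, 6).
Common perpendicular direction n = (4, 0, -3) × (-6, -4, 6) = (-12, -6, -16).
With w = (7, -10, -12) − (-5, 6, 8) = (12, -16, -20), w · n = 272.
Distance = |w · n| / |n| = |272| / √436 ≈ 13.03.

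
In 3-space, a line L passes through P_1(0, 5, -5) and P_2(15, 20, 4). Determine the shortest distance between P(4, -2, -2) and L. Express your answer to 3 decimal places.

A direction vector for L is P_2 − P_1 = (15, 15, 9).
Taking (0, 5, -5) on L with direction v = (15, 15, 9): w = P − (0, 5, -5) = (4, -7, 3), and w × v = (-108, 9, 165).
Distance = |w × v| / |v| = √38970 / √531 ≈ 8.567.

8.567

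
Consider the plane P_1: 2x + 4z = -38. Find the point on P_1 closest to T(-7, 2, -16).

(-3, 2, -8)

Foot = T − λn with λ = (n·T − d)/|n|² = (-78 − (-38))/20 = -2.
Foot = (-7, 2, -16) − (-2)·(2, 0, 4) = (-3, 2, -8).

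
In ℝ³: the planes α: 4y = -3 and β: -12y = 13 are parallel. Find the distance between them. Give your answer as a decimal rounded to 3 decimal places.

Rescale β by 1/(-3): 4y = -13/3. Then distance = |-3 − (-13/3)| / √16 ≈ 0.333.

0.333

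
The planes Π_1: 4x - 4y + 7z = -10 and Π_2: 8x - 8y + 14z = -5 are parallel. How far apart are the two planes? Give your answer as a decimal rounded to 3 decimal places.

0.833

Rescale Π_2 by 1/2: 4x - 4y + 7z = -5/2. Then distance = |-10 − (-5/2)| / √81 ≈ 0.833.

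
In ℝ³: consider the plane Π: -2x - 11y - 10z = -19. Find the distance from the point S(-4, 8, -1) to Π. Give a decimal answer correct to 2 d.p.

n·S − d = (-2)·(-4) + (-11)·(8) + (-10)·(-1) − (-19) = -51; |n| = √225.
Distance = |-51| / √225 = 51/√225 ≈ 3.40.

3.40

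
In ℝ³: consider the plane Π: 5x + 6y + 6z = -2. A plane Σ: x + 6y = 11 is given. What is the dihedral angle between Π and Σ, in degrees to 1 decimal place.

46.8

cos θ = |n₁·n₂| / (|n₁||n₂|) = |41| / (√97 · √37).
θ = arccos(0.68438) ≈ 46.8°.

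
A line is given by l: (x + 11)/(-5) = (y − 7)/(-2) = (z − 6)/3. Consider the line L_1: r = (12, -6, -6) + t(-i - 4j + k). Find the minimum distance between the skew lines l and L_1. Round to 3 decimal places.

l has direction (-5, -2, 3) through (-11, 7, 6).
Common perpendicular direction n = (-5, -2, 3) × (-1, -4, 1) = (10, 2, 18).
With w = (12, -6, -6) − (-11, 7, 6) = (23, -13, -12), w · n = -12.
Distance = |w · n| / |n| = |-12| / √428 ≈ 0.580.

0.580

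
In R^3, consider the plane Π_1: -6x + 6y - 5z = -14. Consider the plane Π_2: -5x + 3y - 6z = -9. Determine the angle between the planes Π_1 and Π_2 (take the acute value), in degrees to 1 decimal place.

18.8

cos θ = |n₁·n₂| / (|n₁||n₂|) = |78| / (√97 · √70).
θ = arccos(0.94659) ≈ 18.8°.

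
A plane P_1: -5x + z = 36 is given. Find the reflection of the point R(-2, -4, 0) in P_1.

λ = (n·R − d)/|n|² = (10 − 36)/26 = -1.
Reflection = R − 2λn = (-2, -4, 0) − (-2)·(-5, 0, 1) = (-12, -4, 2).

(-12, -4, 2)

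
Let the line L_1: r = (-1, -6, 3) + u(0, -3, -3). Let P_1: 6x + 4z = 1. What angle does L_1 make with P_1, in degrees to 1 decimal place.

sin θ = |n·v| / (|n||v|) = |-12| / (√52 · √18) = 0.39223.
θ ≈ 23.1°.

23.1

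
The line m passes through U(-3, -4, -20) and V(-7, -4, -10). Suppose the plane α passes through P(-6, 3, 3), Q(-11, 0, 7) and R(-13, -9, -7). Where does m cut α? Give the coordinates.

A direction vector for m is V − U = (-4, 0, 10).
PQ = (-5, -3, 4), PR = (-7, -12, -10); a normal to α is PQ × PR = (78, -78, 39).
Using P: α has equation 78x - 78y + 39z = -585.
Substitute r = (-3, -4, -20) + t(-4, 0, 10) into the plane: -702 + 78t = -585, so t = 3/2.
Intersection: (-3, -4, -20) + (3/2)·(-4, 0, 10) = (-9, -4, -5).

(-9, -4, -5)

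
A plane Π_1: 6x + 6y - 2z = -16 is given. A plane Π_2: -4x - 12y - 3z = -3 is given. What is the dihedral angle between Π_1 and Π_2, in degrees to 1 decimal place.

37.4

cos θ = |n₁·n₂| / (|n₁||n₂|) = |-90| / (√76 · √169).
θ = arccos(0.79413) ≈ 37.4°.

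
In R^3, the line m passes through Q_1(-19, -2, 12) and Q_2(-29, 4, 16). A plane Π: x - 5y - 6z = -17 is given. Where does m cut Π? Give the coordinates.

A direction vector for m is Q_2 − Q_1 = (-10, 6, 4).
Substitute r = (-19, -2, 12) + t(-10, 6, 4) into the plane: -81 + (-64)t = -17, so t = -1.
Intersection: (-19, -2, 12) + (-1)·(-10, 6, 4) = (-9, -8, 8).

(-9, -8, 8)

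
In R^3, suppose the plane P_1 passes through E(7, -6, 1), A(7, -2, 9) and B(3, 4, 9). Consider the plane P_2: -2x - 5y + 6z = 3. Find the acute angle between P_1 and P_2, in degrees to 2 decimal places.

43.17

EA = (0, 4, 8), EB = (-4, 10, 8); a normal to P_1 is EA × EB = (-48, -32, 16).
Using E: P_1 has equation -48x - 32y + 16z = -128.
cos θ = |n₁·n₂| / (|n₁||n₂|) = |352| / (√3584 · √65).
θ = arccos(0.72929) ≈ 43.17°.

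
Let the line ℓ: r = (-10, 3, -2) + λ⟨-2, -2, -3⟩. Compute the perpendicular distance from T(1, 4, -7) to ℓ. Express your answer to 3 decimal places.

11.926

Taking (-10, 3, -2) on ℓ with direction v = (-2, -2, -3): w = T − (-10, 3, -2) = (11, 1, -5), and w × v = (-13, 43, -20).
Distance = |w × v| / |v| = √2418 / √17 ≈ 11.926.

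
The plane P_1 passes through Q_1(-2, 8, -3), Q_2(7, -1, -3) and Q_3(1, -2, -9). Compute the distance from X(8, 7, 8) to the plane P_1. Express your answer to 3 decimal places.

2.091

Q_1Q_2 = (9, -9, 0), Q_1Q_3 = (3, -10, -6); a normal to P_1 is Q_1Q_2 × Q_1Q_3 = (54, 54, -63).
Using Q_1: P_1 has equation 54x + 54y - 63z = 513.
n·X − d = (54)·(8) + (54)·(7) + (-63)·(8) − 513 = -207; |n| = √9801.
Distance = |-207| / √9801 = 207/√9801 ≈ 2.091.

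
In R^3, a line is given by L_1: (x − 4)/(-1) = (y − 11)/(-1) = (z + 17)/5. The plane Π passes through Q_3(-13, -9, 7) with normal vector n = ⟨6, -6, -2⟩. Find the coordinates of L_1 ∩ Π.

(1, 8, -2)

L_1 has direction (-1, -1, 5) through (4, 11, -17).
Π: n·r = n·Q_3 gives 6x - 6y - 2z = -38.
Substitute r = (4, 11, -17) + t(-1, -1, 5) into the plane: -8 + (-10)t = -38, so t = 3.
Intersection: (4, 11, -17) + 3·(-1, -1, 5) = (1, 8, -2).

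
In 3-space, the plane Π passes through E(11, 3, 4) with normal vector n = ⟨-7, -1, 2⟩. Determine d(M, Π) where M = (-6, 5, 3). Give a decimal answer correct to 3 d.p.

15.650

Π: n·r = n·E gives -7x - y + 2z = -72.
n·M − d = (-7)·(-6) + (-1)·(5) + (2)·(3) − (-72) = 115; |n| = √54.
Distance = |115| / √54 = 115/√54 ≈ 15.650.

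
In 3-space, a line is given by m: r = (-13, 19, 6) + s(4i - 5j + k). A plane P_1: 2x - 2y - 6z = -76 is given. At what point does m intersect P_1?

Substitute r = (-13, 19, 6) + t(4, -5, 1) into the plane: -100 + 12t = -76, so t = 2.
Intersection: (-13, 19, 6) + 2·(4, -5, 1) = (-5, 9, 8).

(-5, 9, 8)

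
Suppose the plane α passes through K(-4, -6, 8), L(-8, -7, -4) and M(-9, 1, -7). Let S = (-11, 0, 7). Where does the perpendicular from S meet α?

KL = (-4, -1, -12), KM = (-5, 7, -15); a normal to α is KL × KM = (99, 0, -33).
Using K: α has equation 99x - 33z = -660.
Foot = S − λn with λ = (n·S − d)/|n|² = (-1320 − (-660))/10890 = -2/33.
Foot = (-11, 0, 7) − (-2/33)·(99, 0, -33) = (-5, 0, 5).

(-5, 0, 5)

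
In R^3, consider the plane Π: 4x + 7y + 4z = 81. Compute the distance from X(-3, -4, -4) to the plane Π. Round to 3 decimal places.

15.222

n·X − d = (4)·(-3) + (7)·(-4) + (4)·(-4) − 81 = -137; |n| = √81.
Distance = |-137| / √81 = 137/√81 ≈ 15.222.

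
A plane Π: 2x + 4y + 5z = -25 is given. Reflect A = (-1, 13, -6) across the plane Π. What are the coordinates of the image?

λ = (n·A − d)/|n|² = (20 − (-25))/45 = 1.
Reflection = A − 2λn = (-1, 13, -6) − 2·(2, 4, 5) = (-5, 5, -16).

(-5, 5, -16)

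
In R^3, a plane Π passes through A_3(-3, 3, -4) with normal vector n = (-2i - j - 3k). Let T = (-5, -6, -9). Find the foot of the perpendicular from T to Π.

(-1, -4, -3)

Π: n·r = n·A_3 gives -2x - y - 3z = 15.
Foot = T − λn with λ = (n·T − d)/|n|² = (43 − 15)/14 = 2.
Foot = (-5, -6, -9) − 2·(-2, -1, -3) = (-1, -4, -3).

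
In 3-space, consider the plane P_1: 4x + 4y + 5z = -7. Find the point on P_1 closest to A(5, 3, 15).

(-3, -5, 5)

Foot = A − λn with λ = (n·A − d)/|n|² = (107 − (-7))/57 = 2.
Foot = (5, 3, 15) − 2·(4, 4, 5) = (-3, -5, 5).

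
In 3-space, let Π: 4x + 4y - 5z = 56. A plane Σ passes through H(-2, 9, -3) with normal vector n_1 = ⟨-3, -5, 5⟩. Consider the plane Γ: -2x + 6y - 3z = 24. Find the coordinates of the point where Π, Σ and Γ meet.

(3, 1, -8)

Σ: n_1·r = n_1·H gives -3x - 5y + 5z = -54.
Solving the 3×3 linear system 4x + 4y - 5z = 56, -3x - 5y + 5z = -54, -2x + 6y - 3z = 24 (e.g. by elimination or Cramer's rule, determinant = 4) gives (3, 1, -8).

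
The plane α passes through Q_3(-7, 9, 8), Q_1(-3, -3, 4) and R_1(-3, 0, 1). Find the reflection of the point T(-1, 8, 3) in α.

(-9, 6, 1)

Q_3Q_1 = (4, -12, -4), Q_3R_1 = (4, -9, -7); a normal to α is Q_3Q_1 × Q_3R_1 = (48, 12, 12).
Using Q_3: α has equation 48x + 12y + 12z = -132.
λ = (n·T − d)/|n|² = (84 − (-132))/2592 = 1/12.
Reflection = T − 2λn = (-1, 8, 3) − (1/6)·(48, 12, 12) = (-9, 6, 1).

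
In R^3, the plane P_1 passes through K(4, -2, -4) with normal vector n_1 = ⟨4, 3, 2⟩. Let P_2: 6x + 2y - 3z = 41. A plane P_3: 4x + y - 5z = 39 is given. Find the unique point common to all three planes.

(8, -8, -3)

P_1: n_1·r = n_1·K gives 4x + 3y + 2z = 2.
Solving the 3×3 linear system 4x + 3y + 2z = 2, 6x + 2y - 3z = 41, 4x + y - 5z = 39 (e.g. by elimination or Cramer's rule, determinant = 22) gives (8, -8, -3).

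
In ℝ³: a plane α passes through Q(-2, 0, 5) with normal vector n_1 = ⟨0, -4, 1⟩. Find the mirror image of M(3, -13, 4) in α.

(3, 11, -2)

α: n_1·r = n_1·Q gives -4y + z = 5.
λ = (n·M − d)/|n|² = (56 − 5)/17 = 3.
Reflection = M − 2λn = (3, -13, 4) − 6·(0, -4, 1) = (3, 11, -2).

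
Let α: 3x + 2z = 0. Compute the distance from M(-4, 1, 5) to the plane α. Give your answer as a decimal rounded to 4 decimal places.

0.5547

n·M − d = (3)·(-4) + (0)·(1) + (2)·(5) − 0 = -2; |n| = √13.
Distance = |-2| / √13 = 2/√13 ≈ 0.5547.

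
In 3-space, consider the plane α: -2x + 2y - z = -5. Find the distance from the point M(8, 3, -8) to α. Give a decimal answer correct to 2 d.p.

n·M − d = (-2)·(8) + (2)·(3) + (-1)·(-8) − (-5) = 3; |n| = √9.
Distance = |3| / √9 = 3/√9 ≈ 1.00.

1.00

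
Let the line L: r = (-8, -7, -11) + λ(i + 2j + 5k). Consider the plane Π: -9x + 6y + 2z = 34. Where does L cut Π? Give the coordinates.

Substitute r = (-8, -7, -11) + t(1, 2, 5) into the plane: 8 + 13t = 34, so t = 2.
Intersection: (-8, -7, -11) + 2·(1, 2, 5) = (-6, -3, -1).

(-6, -3, -1)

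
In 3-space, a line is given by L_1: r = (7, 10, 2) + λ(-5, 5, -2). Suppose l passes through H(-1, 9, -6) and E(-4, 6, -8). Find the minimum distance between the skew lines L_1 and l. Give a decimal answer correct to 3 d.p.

A direction vector for l is E − H = (-3, -3, -2).
Common perpendicular direction n = (-5, 5, -2) × (-3, -3, -2) = (-16, -4, 30).
With w = (-1, 9, -6) − (7, 10, 2) = (-8, -1, -8), w · n = -108.
Distance = |w · n| / |n| = |-108| / √1172 ≈ 3.155.

3.155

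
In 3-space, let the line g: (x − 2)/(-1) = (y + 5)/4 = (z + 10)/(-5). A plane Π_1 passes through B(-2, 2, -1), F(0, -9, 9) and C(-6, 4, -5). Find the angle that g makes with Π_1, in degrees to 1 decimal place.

g has direction (-1, 4, -5) through (2, -5, -10).
BF = (2, -11, 10), BC = (-4, 2, -4); a normal to Π_1 is BF × BC = (24, -32, -40).
Using B: Π_1 has equation 24x - 32y - 40z = -72.
sin θ = |n·v| / (|n||v|) = |48| / (√3200 · √42) = 0.13093.
θ ≈ 7.5°.

7.5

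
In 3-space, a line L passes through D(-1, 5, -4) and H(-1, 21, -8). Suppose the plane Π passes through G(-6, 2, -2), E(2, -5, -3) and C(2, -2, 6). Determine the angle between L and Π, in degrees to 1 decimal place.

51.5

A direction vector for L is H − D = (0, 16, -4).
GE = (8, -7, -1), GC = (8, -4, 8); a normal to Π is GE × GC = (-60, -72, 24).
Using G: Π has equation -60x - 72y + 24z = 168.
sin θ = |n·v| / (|n||v|) = |-1248| / (√9360 · √272) = 0.78215.
θ ≈ 51.5°.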